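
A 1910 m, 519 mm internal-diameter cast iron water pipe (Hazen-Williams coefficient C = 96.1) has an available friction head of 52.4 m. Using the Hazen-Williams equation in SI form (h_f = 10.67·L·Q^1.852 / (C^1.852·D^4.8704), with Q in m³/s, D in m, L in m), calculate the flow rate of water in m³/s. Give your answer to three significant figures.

Q ≈ 0.684 m³/s

Rearranging: Q = [h_f·C^1.852·D^4.8704 / (10.67·L)]^(1/1.852)
Q = [52.4·96.1^1.852·0.519^4.8704 / (10.67·1910)]^0.540 = 0.6843 m³/s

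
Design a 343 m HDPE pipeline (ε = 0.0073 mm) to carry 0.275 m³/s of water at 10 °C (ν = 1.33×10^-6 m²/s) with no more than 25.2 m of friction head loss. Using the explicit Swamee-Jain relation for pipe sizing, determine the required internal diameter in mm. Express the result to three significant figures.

Swamee-Jain (Type III): D = 0.66·[ε^1.25·(LQ²/(gh_f))^4.75 + ν·Q^9.4·(L/(gh_f))^5.2]^0.04
LQ²/(gh_f) = 0.1049; L/(gh_f) = 1.387
Term 1 = ε^1.25·(…)^4.75 = 8.48×10^-12; Term 2 = ν·Q^9.4·(…)^5.2 = 3.92×10^-11
D = 0.66·(8.48×10^-12 + 3.92×10^-11)^0.04 = 0.2551 m = 255 mm
Check: V = 5.38 m/s, Re = 1.03×10^6, f = 0.01222, h_f = 24.2 m ≈ 25.2 m ✓

D ≈ 255 mm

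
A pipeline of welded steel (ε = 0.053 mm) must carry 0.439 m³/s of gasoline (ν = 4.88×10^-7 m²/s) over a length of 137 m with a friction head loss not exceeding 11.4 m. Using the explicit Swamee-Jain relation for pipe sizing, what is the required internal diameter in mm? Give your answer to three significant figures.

Swamee-Jain (Type III): D = 0.66·[ε^1.25·(LQ²/(gh_f))^4.75 + ν·Q^9.4·(L/(gh_f))^5.2]^0.04
LQ²/(gh_f) = 0.2361; L/(gh_f) = 1.225
Term 1 = ε^1.25·(…)^4.75 = 4.76×10^-9; Term 2 = ν·Q^9.4·(…)^5.2 = 6.11×10^-10
D = 0.66·(4.76×10^-9 + 6.11×10^-10)^0.04 = 0.3081 m = 308 mm
Check: V = 5.89 m/s, Re = 3.72×10^6, f = 0.01370, h_f = 10.8 m ≈ 11.4 m ✓

D ≈ 308 mm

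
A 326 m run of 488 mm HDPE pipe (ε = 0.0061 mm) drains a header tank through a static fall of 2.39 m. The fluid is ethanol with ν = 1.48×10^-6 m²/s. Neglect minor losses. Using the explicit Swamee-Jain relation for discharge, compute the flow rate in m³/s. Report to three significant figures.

Swamee-Jain (Type II): Q = -0.965·√(gD⁵h_f/L)·ln[ε/(3.7D) + √(3.17ν²L/(gD³h_f))]
√(gD⁵h_f/L) = √(9.81·0.488⁵·2.39/326) = 0.04461
ε/(3.7D) = 3.38×10^-6; √(3.17ν²L/(gD³h_f)) = 2.88×10^-5
Q = -0.965·0.04461·ln(3.220×10^-5) = 0.4453 m³/s
Check: V = 2.38 m/s, Re = 7.85×10^5, f = 0.01236, h_f = 2.39 m ≈ 2.39 m ✓

Q ≈ 0.445 m³/s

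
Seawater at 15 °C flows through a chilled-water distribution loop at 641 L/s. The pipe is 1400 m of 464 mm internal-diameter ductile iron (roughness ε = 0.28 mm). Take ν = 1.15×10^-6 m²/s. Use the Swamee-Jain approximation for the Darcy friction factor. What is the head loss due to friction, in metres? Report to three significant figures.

V = 4Q/(πD²) = 4·0.641/(π·0.464²) = 3.791 m/s
Re = VD/ν = 3.791·0.464/1.15×10^-6 = 1.53×10^6 → turbulent
ε/D = 0.28/464 = 6.03×10^-4
Swamee-Jain: f = 0.01780
h_f = f(L/D)V²/(2g) = 0.01780·(1400/0.464)·3.791²/(2·9.81) = 39.33 m

h_f ≈ 39.3 m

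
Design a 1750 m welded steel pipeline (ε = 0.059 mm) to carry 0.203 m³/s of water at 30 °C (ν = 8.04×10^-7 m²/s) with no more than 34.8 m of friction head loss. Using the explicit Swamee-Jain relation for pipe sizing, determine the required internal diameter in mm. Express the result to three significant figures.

D ≈ 306 mm

Swamee-Jain (Type III): D = 0.66·[ε^1.25·(LQ²/(gh_f))^4.75 + ν·Q^9.4·(L/(gh_f))^5.2]^0.04
LQ²/(gh_f) = 0.2112; L/(gh_f) = 5.126
Term 1 = ε^1.25·(…)^4.75 = 3.21×10^-9; Term 2 = ν·Q^9.4·(…)^5.2 = 1.22×10^-9
D = 0.66·(3.21×10^-9 + 1.22×10^-9)^0.04 = 0.3058 m = 306 mm
Check: V = 2.76 m/s, Re = 1.05×10^6, f = 0.01465, h_f = 32.7 m ≈ 34.8 m ✓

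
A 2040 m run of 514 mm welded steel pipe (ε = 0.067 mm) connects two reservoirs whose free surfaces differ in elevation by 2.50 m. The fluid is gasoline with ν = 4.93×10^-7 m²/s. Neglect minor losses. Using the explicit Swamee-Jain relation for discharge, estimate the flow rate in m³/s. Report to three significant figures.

Q ≈ 0.196 m³/s

Swamee-Jain (Type II): Q = -0.965·√(gD⁵h_f/L)·ln[ε/(3.7D) + √(3.17ν²L/(gD³h_f))]
√(gD⁵h_f/L) = √(9.81·0.514⁵·2.50/2040) = 0.02077
ε/(3.7D) = 3.52×10^-5; √(3.17ν²L/(gD³h_f)) = 2.17×10^-5
Q = -0.965·0.02077·ln(5.695×10^-5) = 0.1959 m³/s
Check: V = 0.944 m/s, Re = 9.84×10^5, f = 0.01395, h_f = 2.51 m ≈ 2.50 m ✓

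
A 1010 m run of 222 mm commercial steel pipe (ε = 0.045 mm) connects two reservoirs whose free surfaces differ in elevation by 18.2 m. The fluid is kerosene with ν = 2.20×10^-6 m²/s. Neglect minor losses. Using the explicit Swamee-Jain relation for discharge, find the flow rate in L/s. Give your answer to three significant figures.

Swamee-Jain (Type II): Q = -0.965·√(gD⁵h_f/L)·ln[ε/(3.7D) + √(3.17ν²L/(gD³h_f))]
√(gD⁵h_f/L) = √(9.81·0.222⁵·18.2/1010) = 0.009763
ε/(3.7D) = 5.48×10^-5; √(3.17ν²L/(gD³h_f)) = 8.91×10^-5
Q = -0.965·0.009763·ln(1.439×10^-4) = 0.08335 m³/s
Check: V = 2.15 m/s, Re = 2.17×10^5, f = 0.01697, h_f = 18.2 m ≈ 18.2 m ✓

Q ≈ 83.3 L/s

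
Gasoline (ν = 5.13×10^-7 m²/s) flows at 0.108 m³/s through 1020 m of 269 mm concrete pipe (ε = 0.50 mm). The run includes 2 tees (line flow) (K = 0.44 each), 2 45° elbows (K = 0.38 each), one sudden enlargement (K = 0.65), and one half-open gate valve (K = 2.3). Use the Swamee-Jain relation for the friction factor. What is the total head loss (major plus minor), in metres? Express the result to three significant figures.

V = 4Q/(πD²) = 1.900 m/s; V²/2g = 0.1841 m
Re = 9.96×10^5, ε/D = 0.00186 → f = 0.02324 (Swamee-Jain)
Major: h_f = f(L/D)·V²/2g = 0.02324·3792·0.1841 = 16.22 m
Minor: ΣK = 4.59; h_m = ΣK·V²/2g = 0.8448 m
Total H_L = 16.22 + 0.8448 = 17.07 m

H_L ≈ 17.1 m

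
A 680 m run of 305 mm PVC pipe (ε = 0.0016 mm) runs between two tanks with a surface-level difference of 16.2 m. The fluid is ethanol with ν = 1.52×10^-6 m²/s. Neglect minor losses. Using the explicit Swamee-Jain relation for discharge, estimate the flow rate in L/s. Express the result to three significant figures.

Q ≈ 246 L/s

Swamee-Jain (Type II): Q = -0.965·√(gD⁵h_f/L)·ln[ε/(3.7D) + √(3.17ν²L/(gD³h_f))]
√(gD⁵h_f/L) = √(9.81·0.305⁵·16.2/680) = 0.02484
ε/(3.7D) = 1.42×10^-6; √(3.17ν²L/(gD³h_f)) = 3.32×10^-5
Q = -0.965·0.02484·ln(3.465×10^-5) = 0.2461 m³/s
Check: V = 3.37 m/s, Re = 6.76×10^5, f = 0.01251, h_f = 16.1 m ≈ 16.2 m ✓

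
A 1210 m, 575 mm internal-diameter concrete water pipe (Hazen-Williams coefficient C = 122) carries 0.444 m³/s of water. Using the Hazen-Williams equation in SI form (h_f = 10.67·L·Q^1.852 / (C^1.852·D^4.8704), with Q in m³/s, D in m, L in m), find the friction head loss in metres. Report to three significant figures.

h_f = 10.67·1210·0.444^1.852 / (122^1.852·0.575^4.8704) = 5.814 m

h_f ≈ 5.81 m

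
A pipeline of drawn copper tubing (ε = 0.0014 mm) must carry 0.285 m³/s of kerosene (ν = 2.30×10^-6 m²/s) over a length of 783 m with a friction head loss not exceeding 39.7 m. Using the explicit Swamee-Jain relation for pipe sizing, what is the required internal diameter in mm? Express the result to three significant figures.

D ≈ 283 mm

Swamee-Jain (Type III): D = 0.66·[ε^1.25·(LQ²/(gh_f))^4.75 + ν·Q^9.4·(L/(gh_f))^5.2]^0.04
LQ²/(gh_f) = 0.1633; L/(gh_f) = 2.010
Term 1 = ε^1.25·(…)^4.75 = 8.80×10^-12; Term 2 = ν·Q^9.4·(…)^5.2 = 6.52×10^-10
D = 0.66·(8.80×10^-12 + 6.52×10^-10)^0.04 = 0.2834 m = 283 mm
Check: V = 4.52 m/s, Re = 5.57×10^5, f = 0.01293, h_f = 37.2 m ≈ 39.7 m ✓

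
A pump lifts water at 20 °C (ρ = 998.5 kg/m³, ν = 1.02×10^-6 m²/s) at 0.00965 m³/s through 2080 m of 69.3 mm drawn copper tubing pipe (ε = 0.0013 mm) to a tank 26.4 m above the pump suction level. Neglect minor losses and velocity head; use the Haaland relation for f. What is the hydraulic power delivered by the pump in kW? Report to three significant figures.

P_hyd ≈ 17.7 kW

V = 4Q/(πD²) = 2.558 m/s; Re = 1.74×10^5; ε/D = 1.88×10^-5; f = 0.01604
h_f = f(L/D)V²/2g = 160.6 m
Total head H = z + h_f = 26.4 + 160.6 = 187.0 m
P_hyd = ρgQH = 998.5·9.81·0.00965·187.0 = 17.67 kW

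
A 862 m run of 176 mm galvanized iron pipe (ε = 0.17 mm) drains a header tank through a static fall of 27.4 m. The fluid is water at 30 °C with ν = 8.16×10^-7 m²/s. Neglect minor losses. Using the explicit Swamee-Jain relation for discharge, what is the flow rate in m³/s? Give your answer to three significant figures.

Swamee-Jain (Type II): Q = -0.965·√(gD⁵h_f/L)·ln[ε/(3.7D) + √(3.17ν²L/(gD³h_f))]
√(gD⁵h_f/L) = √(9.81·0.176⁵·27.4/862) = 0.007257
ε/(3.7D) = 2.61×10^-4; √(3.17ν²L/(gD³h_f)) = 3.52×10^-5
Q = -0.965·0.007257·ln(2.963×10^-4) = 0.05689 m³/s
Check: V = 2.34 m/s, Re = 5.04×10^5, f = 0.02020, h_f = 27.6 m ≈ 27.4 m ✓

Q ≈ 0.0569 m³/s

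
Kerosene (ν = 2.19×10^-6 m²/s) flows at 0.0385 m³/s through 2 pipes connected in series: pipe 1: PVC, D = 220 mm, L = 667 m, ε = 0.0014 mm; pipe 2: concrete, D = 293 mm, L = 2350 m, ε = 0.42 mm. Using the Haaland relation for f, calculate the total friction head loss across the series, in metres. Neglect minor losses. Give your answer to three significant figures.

H ≈ 6.00 m

Pipe 1: V = 1.013 m/s, Re = 1.02×10^5, ε/D = 6.36×10^-6, f = 0.01778, h_1 = f(L/D)V²/2g = 2.819 m
Pipe 2: V = 0.5710 m/s, Re = 7.64×10^4, ε/D = 0.00143, f = 0.02387, h_2 = f(L/D)V²/2g = 3.181 m
Series → Q common, losses add: H = Σh = 6.000 m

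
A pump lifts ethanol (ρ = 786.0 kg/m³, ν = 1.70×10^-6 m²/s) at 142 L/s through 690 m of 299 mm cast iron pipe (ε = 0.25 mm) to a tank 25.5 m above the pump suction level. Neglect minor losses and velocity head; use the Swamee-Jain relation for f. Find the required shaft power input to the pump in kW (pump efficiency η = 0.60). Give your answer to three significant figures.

P_shaft ≈ 64.0 kW

V = 4Q/(πD²) = 2.022 m/s; Re = 3.56×10^5; ε/D = 8.36×10^-4; f = 0.01987
h_f = f(L/D)V²/2g = 9.560 m
Total head H = z + h_f = 25.5 + 9.560 = 35.06 m
P_hyd = ρgQH = 786.0·9.81·0.142·35.06 = 38.39 kW
P_shaft = P_hyd/η = 38.39/0.60 = 63.98 kW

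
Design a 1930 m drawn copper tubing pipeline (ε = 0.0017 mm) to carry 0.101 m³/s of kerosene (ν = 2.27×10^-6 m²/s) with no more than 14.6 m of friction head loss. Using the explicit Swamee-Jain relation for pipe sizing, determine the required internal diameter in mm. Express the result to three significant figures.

Swamee-Jain (Type III): D = 0.66·[ε^1.25·(LQ²/(gh_f))^4.75 + ν·Q^9.4·(L/(gh_f))^5.2]^0.04
LQ²/(gh_f) = 0.1375; L/(gh_f) = 13.48
Term 1 = ε^1.25·(…)^4.75 = 4.95×10^-12; Term 2 = ν·Q^9.4·(…)^5.2 = 7.42×10^-10
D = 0.66·(4.95×10^-12 + 7.42×10^-10)^0.04 = 0.2848 m = 285 mm
Check: V = 1.59 m/s, Re = 1.99×10^5, f = 0.01560, h_f = 13.6 m ≈ 14.6 m ✓

D ≈ 285 mm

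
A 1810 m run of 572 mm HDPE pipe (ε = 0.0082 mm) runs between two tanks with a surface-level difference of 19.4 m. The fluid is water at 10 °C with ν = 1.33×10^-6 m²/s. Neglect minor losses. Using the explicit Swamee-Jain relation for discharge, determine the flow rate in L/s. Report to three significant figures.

Q ≈ 835 L/s

Swamee-Jain (Type II): Q = -0.965·√(gD⁵h_f/L)·ln[ε/(3.7D) + √(3.17ν²L/(gD³h_f))]
√(gD⁵h_f/L) = √(9.81·0.572⁵·19.4/1810) = 0.08024
ε/(3.7D) = 3.87×10^-6; √(3.17ν²L/(gD³h_f)) = 1.69×10^-5
Q = -0.965·0.08024·ln(2.076×10^-5) = 0.8349 m³/s
Check: V = 3.25 m/s, Re = 1.40×10^6, f = 0.01140, h_f = 19.4 m ≈ 19.4 m ✓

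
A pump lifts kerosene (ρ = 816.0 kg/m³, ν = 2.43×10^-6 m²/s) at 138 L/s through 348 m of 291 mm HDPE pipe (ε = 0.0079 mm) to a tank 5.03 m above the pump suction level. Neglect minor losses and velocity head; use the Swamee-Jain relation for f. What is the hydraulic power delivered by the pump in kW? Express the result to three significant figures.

P_hyd ≈ 9.96 kW

V = 4Q/(πD²) = 2.075 m/s; Re = 2.48×10^5; ε/D = 2.71×10^-5; f = 0.01518
h_f = f(L/D)V²/2g = 3.982 m
Total head H = z + h_f = 5.03 + 3.982 = 9.012 m
P_hyd = ρgQH = 816.0·9.81·0.138·9.012 = 9.956 kW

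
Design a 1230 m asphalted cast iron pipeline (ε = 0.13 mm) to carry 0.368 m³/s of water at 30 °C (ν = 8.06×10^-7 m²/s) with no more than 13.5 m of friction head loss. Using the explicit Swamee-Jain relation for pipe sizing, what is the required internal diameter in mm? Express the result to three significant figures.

Swamee-Jain (Type III): D = 0.66·[ε^1.25·(LQ²/(gh_f))^4.75 + ν·Q^9.4·(L/(gh_f))^5.2]^0.04
LQ²/(gh_f) = 1.258; L/(gh_f) = 9.288
Term 1 = ε^1.25·(…)^4.75 = 4.13×10^-5; Term 2 = ν·Q^9.4·(…)^5.2 = 7.22×10^-6
D = 0.66·(4.13×10^-5 + 7.22×10^-6)^0.04 = 0.4436 m = 444 mm
Check: V = 2.38 m/s, Re = 1.31×10^6, f = 0.01553, h_f = 12.4 m ≈ 13.5 m ✓

D ≈ 444 mm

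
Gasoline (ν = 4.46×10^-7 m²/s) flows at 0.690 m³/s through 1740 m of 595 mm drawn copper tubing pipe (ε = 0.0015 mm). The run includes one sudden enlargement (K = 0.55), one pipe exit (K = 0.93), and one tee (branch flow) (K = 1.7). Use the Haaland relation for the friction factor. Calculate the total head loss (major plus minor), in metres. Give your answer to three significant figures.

V = 4Q/(πD²) = 2.482 m/s; V²/2g = 0.3139 m
Re = 3.31×10^6, ε/D = 2.52×10^-6 → f = 0.009661 (Haaland)
Major: h_f = f(L/D)·V²/2g = 0.009661·2924·0.3139 = 8.867 m
Minor: ΣK = 3.18; h_m = ΣK·V²/2g = 0.9981 m
Total H_L = 8.867 + 0.9981 = 9.865 m

H_L ≈ 9.87 m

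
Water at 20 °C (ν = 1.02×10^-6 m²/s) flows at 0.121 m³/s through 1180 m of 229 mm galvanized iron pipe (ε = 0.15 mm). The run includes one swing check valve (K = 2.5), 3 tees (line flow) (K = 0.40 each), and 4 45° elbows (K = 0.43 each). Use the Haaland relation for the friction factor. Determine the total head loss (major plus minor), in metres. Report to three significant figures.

H_L ≈ 43.9 m

V = 4Q/(πD²) = 2.938 m/s; V²/2g = 0.4399 m
Re = 6.60×10^5, ε/D = 6.55×10^-4 → f = 0.01833 (Haaland)
Major: h_f = f(L/D)·V²/2g = 0.01833·5153·0.4399 = 41.56 m
Minor: ΣK = 5.42; h_m = ΣK·V²/2g = 2.384 m
Total H_L = 41.56 + 2.384 = 43.94 m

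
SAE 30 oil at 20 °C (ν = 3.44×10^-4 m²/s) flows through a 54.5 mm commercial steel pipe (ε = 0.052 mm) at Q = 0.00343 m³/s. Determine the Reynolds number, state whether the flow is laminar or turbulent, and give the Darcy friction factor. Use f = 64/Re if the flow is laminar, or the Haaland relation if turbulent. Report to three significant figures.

Re ≈ 233; laminar; f = 64/Re ≈ 0.275

V = 4Q/(πD²) = 1.470 m/s
Re = VD/ν = 1.470·0.0545/3.44×10^-4 = 233
Re < 2300 → laminar → f = 64/Re = 0.2747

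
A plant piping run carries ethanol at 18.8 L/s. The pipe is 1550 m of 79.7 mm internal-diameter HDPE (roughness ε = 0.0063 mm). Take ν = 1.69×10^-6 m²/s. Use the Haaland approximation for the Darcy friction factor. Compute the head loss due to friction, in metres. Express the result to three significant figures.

V = 4Q/(πD²) = 4·0.0188/(π·0.0797²) = 3.768 m/s
Re = VD/ν = 3.768·0.0797/1.69×10^-6 = 1.78×10^5 → turbulent
ε/D = 0.0063/79.7 = 7.90×10^-5
Haaland: f = 0.01636
h_f = f(L/D)V²/(2g) = 0.01636·(1550/0.0797)·3.768²/(2·9.81) = 230.3 m

h_f ≈ 230 m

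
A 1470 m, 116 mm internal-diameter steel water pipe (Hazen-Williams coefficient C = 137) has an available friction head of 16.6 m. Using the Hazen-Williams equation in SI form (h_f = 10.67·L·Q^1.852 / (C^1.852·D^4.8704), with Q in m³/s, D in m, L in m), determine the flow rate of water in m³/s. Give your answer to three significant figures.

Rearranging: Q = [h_f·C^1.852·D^4.8704 / (10.67·L)]^(1/1.852)
Q = [16.6·137^1.852·0.116^4.8704 / (10.67·1470)]^0.540 = 0.01175 m³/s

Q ≈ 0.0117 m³/s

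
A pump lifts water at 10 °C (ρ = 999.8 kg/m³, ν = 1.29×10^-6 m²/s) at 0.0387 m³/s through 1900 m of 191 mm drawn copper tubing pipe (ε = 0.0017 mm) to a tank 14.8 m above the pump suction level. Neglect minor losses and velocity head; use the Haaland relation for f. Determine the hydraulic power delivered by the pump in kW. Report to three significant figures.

V = 4Q/(πD²) = 1.351 m/s; Re = 2.00×10^5; ε/D = 8.90×10^-6; f = 0.01555
h_f = f(L/D)V²/2g = 14.38 m
Total head H = z + h_f = 14.8 + 14.38 = 29.18 m
P_hyd = ρgQH = 999.8·9.81·0.0387·29.18 = 11.08 kW

P_hyd ≈ 11.1 kW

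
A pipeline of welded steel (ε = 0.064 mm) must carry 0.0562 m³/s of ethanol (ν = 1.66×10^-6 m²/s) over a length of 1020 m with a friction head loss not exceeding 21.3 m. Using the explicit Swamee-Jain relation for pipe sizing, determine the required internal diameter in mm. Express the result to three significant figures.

D ≈ 189 mm

Swamee-Jain (Type III): D = 0.66·[ε^1.25·(LQ²/(gh_f))^4.75 + ν·Q^9.4·(L/(gh_f))^5.2]^0.04
LQ²/(gh_f) = 0.01542; L/(gh_f) = 4.881
Term 1 = ε^1.25·(…)^4.75 = 1.42×10^-14; Term 2 = ν·Q^9.4·(…)^5.2 = 1.12×10^-14
D = 0.66·(1.42×10^-14 + 1.12×10^-14)^0.04 = 0.1887 m = 189 mm
Check: V = 2.01 m/s, Re = 2.28×10^5, f = 0.01778, h_f = 19.8 m ≈ 21.3 m ✓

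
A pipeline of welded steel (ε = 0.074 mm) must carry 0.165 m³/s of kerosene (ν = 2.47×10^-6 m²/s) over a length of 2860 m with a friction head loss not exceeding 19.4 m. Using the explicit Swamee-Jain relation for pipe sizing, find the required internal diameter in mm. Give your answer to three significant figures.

D ≈ 359 mm

Swamee-Jain (Type III): D = 0.66·[ε^1.25·(LQ²/(gh_f))^4.75 + ν·Q^9.4·(L/(gh_f))^5.2]^0.04
LQ²/(gh_f) = 0.4091; L/(gh_f) = 15.03
Term 1 = ε^1.25·(…)^4.75 = 9.84×10^-8; Term 2 = ν·Q^9.4·(…)^5.2 = 1.44×10^-7
D = 0.66·(9.84×10^-8 + 1.44×10^-7)^0.04 = 0.3588 m = 359 mm
Check: V = 1.63 m/s, Re = 2.37×10^5, f = 0.01681, h_f = 18.2 m ≈ 19.4 m ✓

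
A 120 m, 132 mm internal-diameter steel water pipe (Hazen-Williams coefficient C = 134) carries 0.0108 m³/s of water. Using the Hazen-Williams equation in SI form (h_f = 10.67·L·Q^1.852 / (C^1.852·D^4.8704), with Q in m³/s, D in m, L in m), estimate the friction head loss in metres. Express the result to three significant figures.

h_f = 10.67·120·0.0108^1.852 / (134^1.852·0.132^4.8704) = 0.6442 m

h_f ≈ 0.644 m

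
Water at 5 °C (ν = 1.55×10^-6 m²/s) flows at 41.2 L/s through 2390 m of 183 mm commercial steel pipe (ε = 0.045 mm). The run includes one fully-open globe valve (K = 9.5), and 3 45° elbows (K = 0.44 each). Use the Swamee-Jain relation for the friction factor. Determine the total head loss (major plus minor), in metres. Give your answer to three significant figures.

V = 4Q/(πD²) = 1.566 m/s; V²/2g = 0.1251 m
Re = 1.85×10^5, ε/D = 2.46×10^-4 → f = 0.01761 (Swamee-Jain)
Major: h_f = f(L/D)·V²/2g = 0.01761·13060·0.1251 = 28.77 m
Minor: ΣK = 10.8; h_m = ΣK·V²/2g = 1.353 m
Total H_L = 28.77 + 1.353 = 30.12 m

H_L ≈ 30.1 m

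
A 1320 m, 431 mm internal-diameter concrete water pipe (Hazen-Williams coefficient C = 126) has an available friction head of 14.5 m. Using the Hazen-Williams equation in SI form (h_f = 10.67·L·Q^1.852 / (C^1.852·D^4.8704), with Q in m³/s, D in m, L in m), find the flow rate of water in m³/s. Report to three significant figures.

Q ≈ 0.336 m³/s

Rearranging: Q = [h_f·C^1.852·D^4.8704 / (10.67·L)]^(1/1.852)
Q = [14.5·126^1.852·0.431^4.8704 / (10.67·1320)]^0.540 = 0.3358 m³/s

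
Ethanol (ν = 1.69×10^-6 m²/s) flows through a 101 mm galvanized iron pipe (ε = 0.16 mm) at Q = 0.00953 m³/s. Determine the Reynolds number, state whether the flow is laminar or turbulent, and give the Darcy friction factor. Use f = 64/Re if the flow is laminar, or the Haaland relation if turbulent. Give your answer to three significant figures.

V = 4Q/(πD²) = 1.189 m/s
Re = VD/ν = 1.189·0.101/1.69×10^-6 = 7.11×10^4
Re > 4000 → turbulent; ε/D = 0.00158
Haaland: f = 0.02444

Re ≈ 7.11×10^4; turbulent; f ≈ 0.0244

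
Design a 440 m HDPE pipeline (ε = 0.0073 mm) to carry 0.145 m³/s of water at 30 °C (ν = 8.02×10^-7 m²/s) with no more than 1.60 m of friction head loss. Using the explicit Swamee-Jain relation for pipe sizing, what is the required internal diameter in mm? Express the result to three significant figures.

Swamee-Jain (Type III): D = 0.66·[ε^1.25·(LQ²/(gh_f))^4.75 + ν·Q^9.4·(L/(gh_f))^5.2]^0.04
LQ²/(gh_f) = 0.5894; L/(gh_f) = 28.03
Term 1 = ε^1.25·(…)^4.75 = 3.08×10^-8; Term 2 = ν·Q^9.4·(…)^5.2 = 3.54×10^-7
D = 0.66·(3.08×10^-8 + 3.54×10^-7)^0.04 = 0.3656 m = 366 mm
Check: V = 1.38 m/s, Re = 6.30×10^5, f = 0.01293, h_f = 1.51 m ≈ 1.60 m ✓

D ≈ 366 mm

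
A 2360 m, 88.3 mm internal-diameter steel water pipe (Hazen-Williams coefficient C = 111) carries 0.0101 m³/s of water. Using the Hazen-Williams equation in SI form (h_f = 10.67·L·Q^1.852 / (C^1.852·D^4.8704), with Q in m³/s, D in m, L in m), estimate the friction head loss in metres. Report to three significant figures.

h_f ≈ 112 m

h_f = 10.67·2360·0.0101^1.852 / (111^1.852·0.0883^4.8704) = 112.4 m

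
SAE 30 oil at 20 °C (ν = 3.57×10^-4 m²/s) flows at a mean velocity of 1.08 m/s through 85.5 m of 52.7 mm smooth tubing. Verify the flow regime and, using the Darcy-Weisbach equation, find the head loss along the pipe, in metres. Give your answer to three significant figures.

h_f ≈ 38.7 m

Re = VD/ν = 1.08·0.05270/3.57×10^-4 = 159 → laminar (Re < 2300)
f = 64/Re = 0.4014
h_f = f(L/D)V²/(2g) = 0.4014·(85.5/0.05270)·1.08²/(2·9.81) = 38.72 m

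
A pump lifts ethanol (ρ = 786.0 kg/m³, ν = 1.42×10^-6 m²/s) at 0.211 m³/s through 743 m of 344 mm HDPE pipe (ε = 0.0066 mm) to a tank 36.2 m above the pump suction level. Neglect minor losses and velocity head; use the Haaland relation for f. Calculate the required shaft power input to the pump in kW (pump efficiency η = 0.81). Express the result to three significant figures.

P_shaft ≈ 87.6 kW

V = 4Q/(πD²) = 2.270 m/s; Re = 5.50×10^5; ε/D = 1.92×10^-5; f = 0.01308
h_f = f(L/D)V²/2g = 7.424 m
Total head H = z + h_f = 36.2 + 7.424 = 43.62 m
P_hyd = ρgQH = 786.0·9.81·0.211·43.62 = 70.97 kW
P_shaft = P_hyd/η = 70.97/0.81 = 87.62 kW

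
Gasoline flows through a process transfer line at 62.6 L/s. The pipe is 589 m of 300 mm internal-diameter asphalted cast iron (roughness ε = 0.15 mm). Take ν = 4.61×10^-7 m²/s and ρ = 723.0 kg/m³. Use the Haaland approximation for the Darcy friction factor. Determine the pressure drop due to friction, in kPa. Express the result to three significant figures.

V = 4Q/(πD²) = 4·0.0626/(π·0.300²) = 0.8856 m/s
Re = VD/ν = 0.8856·0.300/4.61×10^-7 = 5.76×10^5 → turbulent
ε/D = 0.15/300 = 5.00×10^-4
Haaland: f = 0.01747
h_f = f(L/D)V²/(2g) = 0.01747·(589/0.300)·0.8856²/(2·9.81) = 1.371 m
Δp = ρg·h_f = 723.0·9.81·1.371 = 9.727 kPa

Δp ≈ 9.73 kPa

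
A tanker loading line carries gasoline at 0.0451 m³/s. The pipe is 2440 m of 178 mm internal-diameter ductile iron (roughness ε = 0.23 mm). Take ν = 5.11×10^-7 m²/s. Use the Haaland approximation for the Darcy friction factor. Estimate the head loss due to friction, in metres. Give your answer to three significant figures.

V = 4Q/(πD²) = 4·0.0451/(π·0.178²) = 1.812 m/s
Re = VD/ν = 1.812·0.178/5.11×10^-7 = 6.31×10^5 → turbulent
ε/D = 0.23/178 = 0.00129
Haaland: f = 0.02131
h_f = f(L/D)V²/(2g) = 0.02131·(2440/0.178)·1.812²/(2·9.81) = 48.90 m

h_f ≈ 48.9 m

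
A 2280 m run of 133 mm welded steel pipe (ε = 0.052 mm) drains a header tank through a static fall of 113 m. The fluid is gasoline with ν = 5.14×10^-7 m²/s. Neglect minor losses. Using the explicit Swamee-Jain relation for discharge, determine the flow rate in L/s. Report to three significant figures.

Q ≈ 38.8 L/s

Swamee-Jain (Type II): Q = -0.965·√(gD⁵h_f/L)·ln[ε/(3.7D) + √(3.17ν²L/(gD³h_f))]
√(gD⁵h_f/L) = √(9.81·0.133⁵·113/2280) = 0.004498
ε/(3.7D) = 1.06×10^-4; √(3.17ν²L/(gD³h_f)) = 2.71×10^-5
Q = -0.965·0.004498·ln(1.327×10^-4) = 0.03875 m³/s
Check: V = 2.79 m/s, Re = 7.22×10^5, f = 0.01673, h_f = 114 m ≈ 113 m ✓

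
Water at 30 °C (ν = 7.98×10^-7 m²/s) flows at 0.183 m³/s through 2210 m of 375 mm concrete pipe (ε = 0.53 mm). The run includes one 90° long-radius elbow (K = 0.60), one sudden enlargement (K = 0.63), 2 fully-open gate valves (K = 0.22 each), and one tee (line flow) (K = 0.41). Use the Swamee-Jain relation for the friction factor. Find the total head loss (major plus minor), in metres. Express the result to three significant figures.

V = 4Q/(πD²) = 1.657 m/s; V²/2g = 0.1399 m
Re = 7.79×10^5, ε/D = 0.00141 → f = 0.02180 (Swamee-Jain)
Major: h_f = f(L/D)·V²/2g = 0.02180·5893·0.1399 = 17.98 m
Minor: ΣK = 2.08; h_m = ΣK·V²/2g = 0.2910 m
Total H_L = 17.98 + 0.2910 = 18.27 m

H_L ≈ 18.3 m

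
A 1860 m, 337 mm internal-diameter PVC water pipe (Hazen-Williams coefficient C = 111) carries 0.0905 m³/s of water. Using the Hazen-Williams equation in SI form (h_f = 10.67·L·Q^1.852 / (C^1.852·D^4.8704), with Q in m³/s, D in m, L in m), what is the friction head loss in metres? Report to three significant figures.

h_f = 10.67·1860·0.0905^1.852 / (111^1.852·0.337^4.8704) = 7.552 m

h_f ≈ 7.55 m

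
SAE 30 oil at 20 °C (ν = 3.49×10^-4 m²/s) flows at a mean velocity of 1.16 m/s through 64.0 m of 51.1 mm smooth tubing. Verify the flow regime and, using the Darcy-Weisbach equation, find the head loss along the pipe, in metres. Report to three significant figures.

Re = VD/ν = 1.16·0.05110/3.49×10^-4 = 170 → laminar (Re < 2300)
f = 64/Re = 0.3768
h_f = f(L/D)V²/(2g) = 0.3768·(64.0/0.05110)·1.16²/(2·9.81) = 32.37 m

h_f ≈ 32.4 m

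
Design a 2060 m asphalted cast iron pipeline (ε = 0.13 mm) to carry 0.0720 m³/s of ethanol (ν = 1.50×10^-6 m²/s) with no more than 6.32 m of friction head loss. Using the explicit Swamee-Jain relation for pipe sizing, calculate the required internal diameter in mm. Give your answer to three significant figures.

Swamee-Jain (Type III): D = 0.66·[ε^1.25·(LQ²/(gh_f))^4.75 + ν·Q^9.4·(L/(gh_f))^5.2]^0.04
LQ²/(gh_f) = 0.1722; L/(gh_f) = 33.23
Term 1 = ε^1.25·(…)^4.75 = 3.27×10^-9; Term 2 = ν·Q^9.4·(…)^5.2 = 2.22×10^-9
D = 0.66·(3.27×10^-9 + 2.22×10^-9)^0.04 = 0.3084 m = 308 mm
Check: V = 0.964 m/s, Re = 1.98×10^5, f = 0.01852, h_f = 5.86 m ≈ 6.32 m ✓

D ≈ 308 mm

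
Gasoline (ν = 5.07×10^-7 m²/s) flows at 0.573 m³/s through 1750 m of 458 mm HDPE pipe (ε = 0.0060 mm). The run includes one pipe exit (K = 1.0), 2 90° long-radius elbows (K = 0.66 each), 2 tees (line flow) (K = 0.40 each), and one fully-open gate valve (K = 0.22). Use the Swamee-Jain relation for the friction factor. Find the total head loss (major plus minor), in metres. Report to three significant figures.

H_L ≈ 26.3 m

V = 4Q/(πD²) = 3.478 m/s; V²/2g = 0.6166 m
Re = 3.14×10^6, ε/D = 1.31×10^-5 → f = 0.01028 (Swamee-Jain)
Major: h_f = f(L/D)·V²/2g = 0.01028·3821·0.6166 = 24.21 m
Minor: ΣK = 3.34; h_m = ΣK·V²/2g = 2.059 m
Total H_L = 24.21 + 2.059 = 26.27 m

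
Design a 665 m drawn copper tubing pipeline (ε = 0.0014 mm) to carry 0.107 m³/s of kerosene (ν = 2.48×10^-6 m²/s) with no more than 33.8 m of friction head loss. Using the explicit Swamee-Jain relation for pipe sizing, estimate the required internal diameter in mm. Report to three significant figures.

D ≈ 197 mm

Swamee-Jain (Type III): D = 0.66·[ε^1.25·(LQ²/(gh_f))^4.75 + ν·Q^9.4·(L/(gh_f))^5.2]^0.04
LQ²/(gh_f) = 0.02296; L/(gh_f) = 2.006
Term 1 = ε^1.25·(…)^4.75 = 7.90×10^-16; Term 2 = ν·Q^9.4·(…)^5.2 = 6.95×10^-14
D = 0.66·(7.90×10^-16 + 6.95×10^-14)^0.04 = 0.1965 m = 197 mm
Check: V = 3.53 m/s, Re = 2.80×10^5, f = 0.01465, h_f = 31.4 m ≈ 33.8 m ✓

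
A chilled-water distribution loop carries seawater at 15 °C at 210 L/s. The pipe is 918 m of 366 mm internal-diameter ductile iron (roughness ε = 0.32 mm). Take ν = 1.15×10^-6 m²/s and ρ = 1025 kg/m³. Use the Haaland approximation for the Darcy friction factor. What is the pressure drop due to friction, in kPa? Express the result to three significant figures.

V = 4Q/(πD²) = 4·0.210/(π·0.366²) = 1.996 m/s
Re = VD/ν = 1.996·0.366/1.15×10^-6 = 6.35×10^5 → turbulent
ε/D = 0.32/366 = 8.74×10^-4
Haaland: f = 0.01950
h_f = f(L/D)V²/(2g) = 0.01950·(918/0.366)·1.996²/(2·9.81) = 9.933 m
Δp = ρg·h_f = 1025·9.81·9.933 = 99.88 kPa

Δp ≈ 99.9 kPa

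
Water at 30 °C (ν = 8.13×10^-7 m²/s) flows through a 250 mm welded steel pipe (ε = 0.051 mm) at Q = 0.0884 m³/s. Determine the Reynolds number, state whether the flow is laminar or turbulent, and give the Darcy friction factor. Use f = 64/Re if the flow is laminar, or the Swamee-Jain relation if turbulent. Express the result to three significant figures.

V = 4Q/(πD²) = 1.801 m/s
Re = VD/ν = 1.801·0.250/8.13×10^-7 = 5.54×10^5
Re > 4000 → turbulent; ε/D = 2.04×10^-4
Swamee-Jain: f = 0.01542

Re ≈ 5.54×10^5; turbulent; f ≈ 0.0154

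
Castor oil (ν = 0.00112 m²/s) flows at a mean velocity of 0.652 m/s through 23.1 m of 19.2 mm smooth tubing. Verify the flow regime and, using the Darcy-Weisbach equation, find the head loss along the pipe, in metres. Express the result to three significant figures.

Re = VD/ν = 0.652·0.01920/0.00112 = 11.2 → laminar (Re < 2300)
f = 64/Re = 5.726
h_f = f(L/D)V²/(2g) = 5.726·(23.1/0.01920)·0.652²/(2·9.81) = 149.3 m

h_f ≈ 149 m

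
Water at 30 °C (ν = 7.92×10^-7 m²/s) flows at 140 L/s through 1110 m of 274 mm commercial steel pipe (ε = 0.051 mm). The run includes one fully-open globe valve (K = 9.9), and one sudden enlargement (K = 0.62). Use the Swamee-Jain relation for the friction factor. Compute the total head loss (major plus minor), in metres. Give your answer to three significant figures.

H_L ≈ 20.2 m

V = 4Q/(πD²) = 2.374 m/s; V²/2g = 0.2873 m
Re = 8.21×10^5, ε/D = 1.86×10^-4 → f = 0.01480 (Swamee-Jain)
Major: h_f = f(L/D)·V²/2g = 0.01480·4051·0.2873 = 17.22 m
Minor: ΣK = 10.5; h_m = ΣK·V²/2g = 3.023 m
Total H_L = 17.22 + 3.023 = 20.25 m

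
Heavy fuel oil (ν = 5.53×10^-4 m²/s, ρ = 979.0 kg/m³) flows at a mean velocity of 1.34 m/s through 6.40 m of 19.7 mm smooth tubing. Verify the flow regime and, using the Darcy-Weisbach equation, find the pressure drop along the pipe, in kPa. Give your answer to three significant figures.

Δp ≈ 383 kPa

Re = VD/ν = 1.34·0.01970/5.53×10^-4 = 47.7 → laminar (Re < 2300)
f = 64/Re = 1.341
h_f = f(L/D)V²/(2g) = 1.341·(6.40/0.01970)·1.34²/(2·9.81) = 39.86 m
Δp = ρg·h_f = 979.0·9.81·39.86 = 382.8 kPa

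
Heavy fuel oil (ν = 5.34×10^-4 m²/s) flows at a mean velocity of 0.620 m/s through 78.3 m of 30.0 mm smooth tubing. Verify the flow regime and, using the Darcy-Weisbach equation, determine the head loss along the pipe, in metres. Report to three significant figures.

h_f ≈ 94.0 m

Re = VD/ν = 0.620·0.03000/5.34×10^-4 = 34.8 → laminar (Re < 2300)
f = 64/Re = 1.837
h_f = f(L/D)V²/(2g) = 1.837·(78.3/0.03000)·0.620²/(2·9.81) = 93.96 m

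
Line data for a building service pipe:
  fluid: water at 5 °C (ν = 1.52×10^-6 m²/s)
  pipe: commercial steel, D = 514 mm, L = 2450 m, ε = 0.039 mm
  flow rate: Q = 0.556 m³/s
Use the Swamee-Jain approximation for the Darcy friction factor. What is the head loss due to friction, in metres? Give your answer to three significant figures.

V = 4Q/(πD²) = 4·0.556/(π·0.514²) = 2.680 m/s
Re = VD/ν = 2.680·0.514/1.52×10^-6 = 9.06×10^5 → turbulent
ε/D = 0.039/514 = 7.59×10^-5
Swamee-Jain: f = 0.01326
h_f = f(L/D)V²/(2g) = 0.01326·(2450/0.514)·2.680²/(2·9.81) = 23.13 m

h_f ≈ 23.1 m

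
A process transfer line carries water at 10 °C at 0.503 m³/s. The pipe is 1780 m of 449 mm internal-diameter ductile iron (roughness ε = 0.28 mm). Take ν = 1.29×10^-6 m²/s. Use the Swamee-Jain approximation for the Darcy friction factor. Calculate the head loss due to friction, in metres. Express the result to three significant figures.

V = 4Q/(πD²) = 4·0.503/(π·0.449²) = 3.177 m/s
Re = VD/ν = 3.177·0.449/1.29×10^-6 = 1.11×10^6 → turbulent
ε/D = 0.28/449 = 6.24×10^-4
Swamee-Jain: f = 0.01804
h_f = f(L/D)V²/(2g) = 0.01804·(1780/0.449)·3.177²/(2·9.81) = 36.79 m

h_f ≈ 36.8 m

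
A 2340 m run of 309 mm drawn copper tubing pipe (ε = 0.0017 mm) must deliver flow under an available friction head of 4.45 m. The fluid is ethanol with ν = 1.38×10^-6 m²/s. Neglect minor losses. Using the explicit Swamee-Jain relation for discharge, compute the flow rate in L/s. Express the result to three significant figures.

Swamee-Jain (Type II): Q = -0.965·√(gD⁵h_f/L)·ln[ε/(3.7D) + √(3.17ν²L/(gD³h_f))]
√(gD⁵h_f/L) = √(9.81·0.309⁵·4.45/2340) = 0.007249
ε/(3.7D) = 1.49×10^-6; √(3.17ν²L/(gD³h_f)) = 1.05×10^-4
Q = -0.965·0.007249·ln(1.062×10^-4) = 0.06401 m³/s
Check: V = 0.854 m/s, Re = 1.91×10^5, f = 0.01572, h_f = 4.42 m ≈ 4.45 m ✓

Q ≈ 64.0 L/s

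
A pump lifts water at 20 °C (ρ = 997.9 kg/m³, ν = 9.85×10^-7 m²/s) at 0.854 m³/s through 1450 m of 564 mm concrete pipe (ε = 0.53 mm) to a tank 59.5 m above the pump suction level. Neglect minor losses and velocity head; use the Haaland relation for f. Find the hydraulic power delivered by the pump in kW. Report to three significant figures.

V = 4Q/(πD²) = 3.418 m/s; Re = 1.96×10^6; ε/D = 9.40×10^-4; f = 0.01952
h_f = f(L/D)V²/2g = 29.89 m
Total head H = z + h_f = 59.5 + 29.89 = 89.39 m
P_hyd = ρgQH = 997.9·9.81·0.854·89.39 = 747.3 kW

P_hyd ≈ 747 kW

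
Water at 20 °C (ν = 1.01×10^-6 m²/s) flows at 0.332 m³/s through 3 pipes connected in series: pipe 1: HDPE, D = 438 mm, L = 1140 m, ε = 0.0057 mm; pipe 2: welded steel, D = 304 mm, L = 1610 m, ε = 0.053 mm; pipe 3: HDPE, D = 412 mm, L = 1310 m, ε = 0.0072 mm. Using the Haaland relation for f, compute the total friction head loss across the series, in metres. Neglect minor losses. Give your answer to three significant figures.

Pipe 1: V = 2.203 m/s, Re = 9.56×10^5, ε/D = 1.30×10^-5, f = 0.01191, h_1 = f(L/D)V²/2g = 7.669 m
Pipe 2: V = 4.574 m/s, Re = 1.38×10^6, ε/D = 1.74×10^-4, f = 0.01408, h_2 = f(L/D)V²/2g = 79.49 m
Pipe 3: V = 2.490 m/s, Re = 1.02×10^6, ε/D = 1.75×10^-5, f = 0.01189, h_3 = f(L/D)V²/2g = 11.95 m
Series → Q common, losses add: H = Σh = 99.10 m

H ≈ 99.1 m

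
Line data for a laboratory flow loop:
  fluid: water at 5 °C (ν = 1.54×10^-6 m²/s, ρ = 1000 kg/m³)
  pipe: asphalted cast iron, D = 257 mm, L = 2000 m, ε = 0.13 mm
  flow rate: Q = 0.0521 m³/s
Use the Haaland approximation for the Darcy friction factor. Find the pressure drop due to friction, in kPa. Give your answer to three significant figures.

V = 4Q/(πD²) = 4·0.0521/(π·0.257²) = 1.004 m/s
Re = VD/ν = 1.004·0.257/1.54×10^-6 = 1.68×10^5 → turbulent
ε/D = 0.13/257 = 5.06×10^-4
Haaland: f = 0.01897
h_f = f(L/D)V²/(2g) = 0.01897·(2000/0.257)·1.004²/(2·9.81) = 7.590 m
Δp = ρg·h_f = 1000·9.81·7.590 = 74.45 kPa

Δp ≈ 74.5 kPa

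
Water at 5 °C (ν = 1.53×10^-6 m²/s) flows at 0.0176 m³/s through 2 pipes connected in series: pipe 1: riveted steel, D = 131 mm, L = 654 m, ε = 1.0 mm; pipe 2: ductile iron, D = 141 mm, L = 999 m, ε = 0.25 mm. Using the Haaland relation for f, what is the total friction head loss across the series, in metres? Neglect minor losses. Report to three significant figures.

Pipe 1: V = 1.306 m/s, Re = 1.12×10^5, ε/D = 0.00763, f = 0.03532, h_1 = f(L/D)V²/2g = 15.33 m
Pipe 2: V = 1.127 m/s, Re = 1.04×10^5, ε/D = 0.00177, f = 0.02430, h_2 = f(L/D)V²/2g = 11.15 m
Series → Q common, losses add: H = Σh = 26.48 m

H ≈ 26.5 m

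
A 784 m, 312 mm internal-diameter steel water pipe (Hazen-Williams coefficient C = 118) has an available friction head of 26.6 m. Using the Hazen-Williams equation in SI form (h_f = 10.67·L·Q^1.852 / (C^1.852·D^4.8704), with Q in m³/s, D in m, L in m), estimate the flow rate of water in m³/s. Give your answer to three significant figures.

Rearranging: Q = [h_f·C^1.852·D^4.8704 / (10.67·L)]^(1/1.852)
Q = [26.6·118^1.852·0.312^4.8704 / (10.67·784)]^0.540 = 0.2472 m³/s

Q ≈ 0.247 m³/s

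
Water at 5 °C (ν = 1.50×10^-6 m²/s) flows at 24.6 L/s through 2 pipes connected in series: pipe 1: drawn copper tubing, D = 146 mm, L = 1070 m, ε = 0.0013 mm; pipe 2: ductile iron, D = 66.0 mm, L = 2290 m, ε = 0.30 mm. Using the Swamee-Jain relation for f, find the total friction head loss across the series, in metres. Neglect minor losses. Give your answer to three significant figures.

Pipe 1: V = 1.469 m/s, Re = 1.43×10^5, ε/D = 8.90×10^-6, f = 0.01667, h_1 = f(L/D)V²/2g = 13.44 m
Pipe 2: V = 7.190 m/s, Re = 3.16×10^5, ε/D = 0.00455, f = 0.02996, h_2 = f(L/D)V²/2g = 2740 m
Series → Q common, losses add: H = Σh = 2753 m

H ≈ 2750 m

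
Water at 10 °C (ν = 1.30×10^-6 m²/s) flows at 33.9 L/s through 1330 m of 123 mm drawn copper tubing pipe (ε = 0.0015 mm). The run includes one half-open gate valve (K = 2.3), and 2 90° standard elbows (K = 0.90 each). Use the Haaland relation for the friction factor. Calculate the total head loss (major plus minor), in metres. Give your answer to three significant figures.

V = 4Q/(πD²) = 2.853 m/s; V²/2g = 0.4149 m
Re = 2.70×10^5, ε/D = 1.22×10^-5 → f = 0.01472 (Haaland)
Major: h_f = f(L/D)·V²/2g = 0.01472·10813·0.4149 = 66.04 m
Minor: ΣK = 4.10; h_m = ΣK·V²/2g = 1.701 m
Total H_L = 66.04 + 1.701 = 67.74 m

H_L ≈ 67.7 m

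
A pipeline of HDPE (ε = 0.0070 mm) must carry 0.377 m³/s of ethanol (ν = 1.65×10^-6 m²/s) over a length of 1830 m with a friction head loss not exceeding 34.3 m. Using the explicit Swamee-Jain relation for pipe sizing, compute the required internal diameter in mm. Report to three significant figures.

D ≈ 383 mm

Swamee-Jain (Type III): D = 0.66·[ε^1.25·(LQ²/(gh_f))^4.75 + ν·Q^9.4·(L/(gh_f))^5.2]^0.04
LQ²/(gh_f) = 0.7730; L/(gh_f) = 5.439
Term 1 = ε^1.25·(…)^4.75 = 1.06×10^-7; Term 2 = ν·Q^9.4·(…)^5.2 = 1.15×10^-6
D = 0.66·(1.06×10^-7 + 1.15×10^-6)^0.04 = 0.3832 m = 383 mm
Check: V = 3.27 m/s, Re = 7.59×10^5, f = 0.01254, h_f = 32.6 m ≈ 34.3 m ✓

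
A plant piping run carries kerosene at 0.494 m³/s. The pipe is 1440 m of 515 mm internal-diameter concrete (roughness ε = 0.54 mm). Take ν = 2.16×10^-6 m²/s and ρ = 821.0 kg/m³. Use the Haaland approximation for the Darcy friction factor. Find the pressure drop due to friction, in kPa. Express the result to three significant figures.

V = 4Q/(πD²) = 4·0.494/(π·0.515²) = 2.371 m/s
Re = VD/ν = 2.371·0.515/2.16×10^-6 = 5.65×10^5 → turbulent
ε/D = 0.54/515 = 0.00105
Haaland: f = 0.02035
h_f = f(L/D)V²/(2g) = 0.02035·(1440/0.515)·2.371²/(2·9.81) = 16.31 m
Δp = ρg·h_f = 821.0·9.81·16.31 = 131.4 kPa

Δp ≈ 131 kPa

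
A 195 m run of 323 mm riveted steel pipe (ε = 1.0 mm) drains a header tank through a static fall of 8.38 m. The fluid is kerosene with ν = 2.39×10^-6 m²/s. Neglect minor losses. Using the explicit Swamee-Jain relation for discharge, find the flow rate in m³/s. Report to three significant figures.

Swamee-Jain (Type II): Q = -0.965·√(gD⁵h_f/L)·ln[ε/(3.7D) + √(3.17ν²L/(gD³h_f))]
√(gD⁵h_f/L) = √(9.81·0.323⁵·8.38/195) = 0.03850
ε/(3.7D) = 8.37×10^-4; √(3.17ν²L/(gD³h_f)) = 3.57×10^-5
Q = -0.965·0.03850·ln(8.725×10^-4) = 0.2617 m³/s
Check: V = 3.19 m/s, Re = 4.32×10^5, f = 0.02682, h_f = 8.42 m ≈ 8.38 m ✓

Q ≈ 0.262 m³/s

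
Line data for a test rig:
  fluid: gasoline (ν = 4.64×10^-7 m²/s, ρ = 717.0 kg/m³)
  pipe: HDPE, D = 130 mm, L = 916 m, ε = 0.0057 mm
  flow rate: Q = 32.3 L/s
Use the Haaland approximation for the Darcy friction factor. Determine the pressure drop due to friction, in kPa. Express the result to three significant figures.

Δp ≈ 195 kPa

V = 4Q/(πD²) = 4·0.0323/(π·0.130²) = 2.433 m/s
Re = VD/ν = 2.433·0.130/4.64×10^-7 = 6.82×10^5 → turbulent
ε/D = 0.0057/130 = 4.38×10^-5
Haaland: f = 0.01302
h_f = f(L/D)V²/(2g) = 0.01302·(916/0.130)·2.433²/(2·9.81) = 27.69 m
Δp = ρg·h_f = 717.0·9.81·27.69 = 194.8 kPa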